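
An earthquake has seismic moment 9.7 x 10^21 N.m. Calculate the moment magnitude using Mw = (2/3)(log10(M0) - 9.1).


log10(M0) = log10(9.7 x 10^21) = 21.9868
Mw = 2/3 * (21.9868 - 9.1)
= 2/3 * 12.8868
= 8.59

8.59


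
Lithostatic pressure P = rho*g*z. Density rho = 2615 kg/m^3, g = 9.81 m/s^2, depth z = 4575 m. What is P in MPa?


P = rho * g * z / 1e6
= 2615 * 9.81 * 4575 / 1e6
= 117363161.25 / 1e6
= 117.3632 MPa

117.3632


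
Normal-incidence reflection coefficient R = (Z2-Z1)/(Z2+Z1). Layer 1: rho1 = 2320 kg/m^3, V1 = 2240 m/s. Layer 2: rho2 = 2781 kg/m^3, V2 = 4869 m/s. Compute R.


Z1 = 2320 * 2240 = 5196800
Z2 = 2781 * 4869 = 13540689
R = (13540689 - 5196800) / (13540689 + 5196800) = 8343889 / 18737489 = 0.4453

0.4453


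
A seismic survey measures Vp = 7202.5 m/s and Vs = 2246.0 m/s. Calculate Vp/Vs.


Vp/Vs = 7202.5 / 2246.0
= 3.2068

3.2068


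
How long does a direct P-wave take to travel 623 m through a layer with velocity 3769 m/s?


t = x / V
= 623 / 3769
= 0.1653 s

0.1653


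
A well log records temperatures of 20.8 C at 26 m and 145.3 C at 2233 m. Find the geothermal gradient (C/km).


dT = 145.3 - 20.8 = 124.5 C
dz = 2233 - 26 = 2207 m
gradient = dT/dz * 1000 = 124.5/2207 * 1000 = 56.4114 C/km

56.4114


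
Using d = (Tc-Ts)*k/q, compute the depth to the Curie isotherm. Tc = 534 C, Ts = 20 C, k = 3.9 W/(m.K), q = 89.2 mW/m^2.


T_Curie - T_surf = 534 - 20 = 514 C
Convert q to W/m^2: 89.2 mW/m^2 = 0.0892 W/m^2
d = 514 * 3.9 / 0.0892 = 22473.09 m

22473.09


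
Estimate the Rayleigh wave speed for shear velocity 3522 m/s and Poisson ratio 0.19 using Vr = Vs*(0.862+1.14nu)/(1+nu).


Numerator factor = 0.862 + 1.14*0.19 = 1.0786
Denominator = 1 + 0.19 = 1.19
Vr = 3522 * 1.0786 / 1.19 = 3192.29 m/s

3192.29


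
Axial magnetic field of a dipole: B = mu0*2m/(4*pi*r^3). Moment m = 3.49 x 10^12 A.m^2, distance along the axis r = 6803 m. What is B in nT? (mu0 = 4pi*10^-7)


m = 3.49 x 10^12 = 3490000000000 A.m^2
2m = 6980000000000 A.m^2
r^3 = 6803^3 = 314848343627
B = (4pi*10^-7) * 6980000000000 / (4*pi * 314848343627) * 1e9
= 8771326.688823 / 3956500973333.99 * 1e9
= 2216.9404 nT

2216.9404


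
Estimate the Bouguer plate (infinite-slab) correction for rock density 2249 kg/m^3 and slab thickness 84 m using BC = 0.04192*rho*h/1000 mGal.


BC = 0.04192 * rho * h / 1000
= 0.04192 * 2249 * 84 / 1000
= 7.9194 mGal

7.9194


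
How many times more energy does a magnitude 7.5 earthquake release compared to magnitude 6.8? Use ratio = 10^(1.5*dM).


M2 - M1 = 7.5 - 6.8 = 0.7
1.5 * 0.7 = 1.05
ratio = 10^1.05 = 11.22

11.22


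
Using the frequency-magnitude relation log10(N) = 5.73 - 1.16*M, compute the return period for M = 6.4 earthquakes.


log10(N) = 5.73 - 1.16*6.4 = -1.694
N = 10^-1.694 = 0.02023
T = 1/N = 1/0.02023 = 49.4311 years

49.4311


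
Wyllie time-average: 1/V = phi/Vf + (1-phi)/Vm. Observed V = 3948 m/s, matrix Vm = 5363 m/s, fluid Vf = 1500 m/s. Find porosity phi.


1/V - 1/Vm = 1/3948 - 1/5363 = 6.683e-05
1/Vf - 1/Vm = 1/1500 - 1/5363 = 0.0004802
phi = 6.683e-05 / 0.0004802 = 0.1392

0.1392


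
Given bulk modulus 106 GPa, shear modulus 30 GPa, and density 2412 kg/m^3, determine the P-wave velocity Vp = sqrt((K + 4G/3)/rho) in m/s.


First compute the effective modulus:
K + 4G/3 = 106e9 + 4*30e9/3 = 146000000000.0 Pa
Then divide by density:
146000000000.0 / 2412 = 60530679.9337 Pa/(kg/m^3)
Take the square root:
Vp = sqrt(60530679.9337) = 7780.15 m/s

7780.15


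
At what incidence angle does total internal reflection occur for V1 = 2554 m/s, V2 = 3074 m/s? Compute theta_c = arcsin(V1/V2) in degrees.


V1/V2 = 2554/3074 = 0.830839
theta_c = arcsin(0.830839) = 56.1851 degrees

56.1851


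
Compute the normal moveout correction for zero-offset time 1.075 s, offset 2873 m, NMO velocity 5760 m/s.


x/Vnmo = 2873/5760 = 0.498785
(x/Vnmo)^2 = 0.248786
t0^2 = 1.155625
sqrt(1.155625 + 0.248786) = 1.185079
dt = 1.185079 - 1.075 = 0.110079

0.110079


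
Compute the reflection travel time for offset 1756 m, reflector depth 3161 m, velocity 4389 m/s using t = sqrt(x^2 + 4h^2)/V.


x^2 + 4h^2 = 1756^2 + 4*3161^2 = 3083536 + 39967684 = 43051220
sqrt(43051220) = 6561.3429
t = 6561.3429 / 4389 = 1.495 s

1.495


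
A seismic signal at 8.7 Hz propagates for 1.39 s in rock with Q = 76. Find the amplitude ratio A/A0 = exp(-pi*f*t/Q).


pi*f*t/Q = pi*8.7*1.39/76 = 0.499885
A/A0 = exp(-0.499885) = 0.6066

0.6066


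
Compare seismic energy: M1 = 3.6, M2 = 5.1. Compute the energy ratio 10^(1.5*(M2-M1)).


M2 - M1 = 5.1 - 3.6 = 1.5
1.5 * 1.5 = 2.25
ratio = 10^2.25 = 177.83

177.83


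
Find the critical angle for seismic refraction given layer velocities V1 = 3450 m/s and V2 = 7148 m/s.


V1/V2 = 3450/7148 = 0.482652
theta_c = arcsin(0.482652) = 28.8588 degrees

28.8588


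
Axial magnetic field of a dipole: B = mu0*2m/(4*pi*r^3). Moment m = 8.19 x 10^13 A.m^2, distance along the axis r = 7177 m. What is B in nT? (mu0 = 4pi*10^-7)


m = 8.19 x 10^13 = 81900000000000 A.m^2
2m = 163800000000000 A.m^2
r^3 = 7177^3 = 369682454233
B = (4pi*10^-7) * 163800000000000 / (4*pi * 369682454233) * 1e9
= 205837150.663203 / 4645566729517.75 * 1e9
= 44308.2971 nT

44308.2971


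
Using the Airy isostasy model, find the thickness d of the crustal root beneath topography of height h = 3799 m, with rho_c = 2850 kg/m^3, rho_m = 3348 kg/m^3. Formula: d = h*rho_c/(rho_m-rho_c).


rho_m - rho_c = 3348 - 2850 = 498
d = 3799 * 2850 / 498
= 10827150 / 498
= 21741.27 m

21741.27


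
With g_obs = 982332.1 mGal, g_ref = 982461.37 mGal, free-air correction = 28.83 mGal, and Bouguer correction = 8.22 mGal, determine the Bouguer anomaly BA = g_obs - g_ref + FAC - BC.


BA = g_obs - g_ref + FAC - BC
= 982332.1 - 982461.37 + 28.83 - 8.22
= -108.66 mGal

-108.66


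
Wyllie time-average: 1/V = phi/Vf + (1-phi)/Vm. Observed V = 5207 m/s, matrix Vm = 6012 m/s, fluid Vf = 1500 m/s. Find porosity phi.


1/V - 1/Vm = 1/5207 - 1/6012 = 2.572e-05
1/Vf - 1/Vm = 1/1500 - 1/6012 = 0.00050033
phi = 2.572e-05 / 0.00050033 = 0.0514

0.0514


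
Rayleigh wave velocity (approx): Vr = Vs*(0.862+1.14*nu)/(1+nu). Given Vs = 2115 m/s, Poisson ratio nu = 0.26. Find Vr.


Numerator factor = 0.862 + 1.14*0.26 = 1.1584
Denominator = 1 + 0.26 = 1.26
Vr = 2115 * 1.1584 / 1.26 = 1944.46 m/s

1944.46


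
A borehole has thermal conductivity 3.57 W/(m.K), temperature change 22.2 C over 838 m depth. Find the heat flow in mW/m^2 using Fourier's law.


q = k * dT / dz * 1000
= 3.57 * 22.2 / 838 * 1000
= 0.094575 * 1000
= 94.5752 mW/m^2

94.5752


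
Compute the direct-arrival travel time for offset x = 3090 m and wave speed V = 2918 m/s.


t = x / V
= 3090 / 2918
= 1.0589 s

1.0589


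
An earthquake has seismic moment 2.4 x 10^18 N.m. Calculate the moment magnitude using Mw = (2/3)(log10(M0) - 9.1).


log10(M0) = log10(2.4 x 10^18) = 18.3802
Mw = 2/3 * (18.3802 - 9.1)
= 2/3 * 9.2802
= 6.19

6.19


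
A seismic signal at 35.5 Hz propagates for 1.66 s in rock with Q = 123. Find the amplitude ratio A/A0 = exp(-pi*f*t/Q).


pi*f*t/Q = pi*35.5*1.66/123 = 1.505155
A/A0 = exp(-1.505155) = 0.221983

0.221983


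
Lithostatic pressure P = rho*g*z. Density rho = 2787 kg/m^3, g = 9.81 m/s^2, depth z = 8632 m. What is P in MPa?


P = rho * g * z / 1e6
= 2787 * 9.81 * 8632 / 1e6
= 236002937.04 / 1e6
= 236.0029 MPa

236.0029


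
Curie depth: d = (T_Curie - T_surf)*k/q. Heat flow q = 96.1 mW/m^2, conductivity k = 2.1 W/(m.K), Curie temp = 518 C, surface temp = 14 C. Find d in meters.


T_Curie - T_surf = 518 - 14 = 504 C
Convert q to W/m^2: 96.1 mW/m^2 = 0.0961 W/m^2
d = 504 * 2.1 / 0.0961 = 11013.53 m

11013.53


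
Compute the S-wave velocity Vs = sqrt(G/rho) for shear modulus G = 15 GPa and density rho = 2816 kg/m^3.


Convert G to Pa: G = 15e9 Pa
Compute G/rho = 15e9 / 2816 = 5326704.5455
Vs = sqrt(5326704.5455) = 2307.97 m/s

2307.97


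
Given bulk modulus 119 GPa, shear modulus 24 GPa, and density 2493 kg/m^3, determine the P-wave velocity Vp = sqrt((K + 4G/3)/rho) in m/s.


First compute the effective modulus:
K + 4G/3 = 119e9 + 4*24e9/3 = 151000000000.0 Pa
Then divide by density:
151000000000.0 / 2493 = 60569594.8656 Pa/(kg/m^3)
Take the square root:
Vp = sqrt(60569594.8656) = 7782.65 m/s

7782.65


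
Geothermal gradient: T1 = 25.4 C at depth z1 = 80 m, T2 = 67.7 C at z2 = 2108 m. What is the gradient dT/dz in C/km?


dT = 67.7 - 25.4 = 42.3 C
dz = 2108 - 80 = 2028 m
gradient = dT/dz * 1000 = 42.3/2028 * 1000 = 20.858 C/km

20.858


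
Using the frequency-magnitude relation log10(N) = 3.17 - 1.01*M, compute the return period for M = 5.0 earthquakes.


log10(N) = 3.17 - 1.01*5.0 = -1.88
N = 10^-1.88 = 0.013183
T = 1/N = 1/0.013183 = 75.8578 years

75.8578


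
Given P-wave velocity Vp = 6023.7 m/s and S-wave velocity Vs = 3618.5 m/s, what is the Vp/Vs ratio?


Vp/Vs = 6023.7 / 3618.5
= 1.6647

1.6647


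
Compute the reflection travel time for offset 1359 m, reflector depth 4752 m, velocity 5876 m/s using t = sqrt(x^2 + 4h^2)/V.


x^2 + 4h^2 = 1359^2 + 4*4752^2 = 1846881 + 90326016 = 92172897
sqrt(92172897) = 9600.6717
t = 9600.6717 / 5876 = 1.6339 s

1.6339


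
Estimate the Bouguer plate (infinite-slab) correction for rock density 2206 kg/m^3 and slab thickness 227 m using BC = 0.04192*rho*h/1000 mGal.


BC = 0.04192 * rho * h / 1000
= 0.04192 * 2206 * 227 / 1000
= 20.9919 mGal

20.9919


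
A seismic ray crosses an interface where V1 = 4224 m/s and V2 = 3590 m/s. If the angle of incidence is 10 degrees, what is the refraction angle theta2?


sin(theta1) = sin(10 deg) = 0.173648
sin(theta2) = V2/V1 * sin(theta1) = 3590/4224 * 0.173648 = 0.147585
theta2 = arcsin(0.147585) = 8.487 degrees

8.487


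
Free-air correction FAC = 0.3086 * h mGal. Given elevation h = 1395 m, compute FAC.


FAC = 0.3086 * h
= 0.3086 * 1395
= 430.497 mGal

430.497


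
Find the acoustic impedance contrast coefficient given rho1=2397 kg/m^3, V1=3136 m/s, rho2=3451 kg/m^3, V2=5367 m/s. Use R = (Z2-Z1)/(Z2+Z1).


Z1 = 2397 * 3136 = 7516992
Z2 = 3451 * 5367 = 18521517
R = (18521517 - 7516992) / (18521517 + 7516992) = 11004525 / 26038509 = 0.4226

0.4226


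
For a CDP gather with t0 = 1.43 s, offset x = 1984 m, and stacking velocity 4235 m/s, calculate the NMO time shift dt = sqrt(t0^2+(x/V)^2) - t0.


x/Vnmo = 1984/4235 = 0.468477
(x/Vnmo)^2 = 0.219471
t0^2 = 2.0449
sqrt(2.0449 + 0.219471) = 1.504783
dt = 1.504783 - 1.43 = 0.074783

0.074783


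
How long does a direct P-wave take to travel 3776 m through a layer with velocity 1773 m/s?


t = x / V
= 3776 / 1773
= 2.1297 s

2.1297


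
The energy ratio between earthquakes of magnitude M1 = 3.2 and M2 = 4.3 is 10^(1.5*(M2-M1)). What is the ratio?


M2 - M1 = 4.3 - 3.2 = 1.1
1.5 * 1.1 = 1.65
ratio = 10^1.65 = 44.67

44.67


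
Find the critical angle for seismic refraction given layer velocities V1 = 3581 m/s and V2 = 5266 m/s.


V1/V2 = 3581/5266 = 0.680023
theta_c = arcsin(0.680023) = 42.8454 degrees

42.8454


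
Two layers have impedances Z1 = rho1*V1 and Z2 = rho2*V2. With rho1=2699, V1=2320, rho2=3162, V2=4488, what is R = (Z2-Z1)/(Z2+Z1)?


Z1 = 2699 * 2320 = 6261680
Z2 = 3162 * 4488 = 14191056
R = (14191056 - 6261680) / (14191056 + 6261680) = 7929376 / 20452736 = 0.3877

0.3877


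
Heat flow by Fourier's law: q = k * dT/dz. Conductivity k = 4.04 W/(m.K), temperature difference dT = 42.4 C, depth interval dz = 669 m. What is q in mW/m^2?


q = k * dT / dz * 1000
= 4.04 * 42.4 / 669 * 1000
= 0.256048 * 1000
= 256.0478 mW/m^2

256.0478


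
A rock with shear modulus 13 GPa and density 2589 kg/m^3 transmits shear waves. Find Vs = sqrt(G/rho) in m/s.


Convert G to Pa: G = 13e9 Pa
Compute G/rho = 13e9 / 2589 = 5021243.7234
Vs = sqrt(5021243.7234) = 2240.81 m/s

2240.81


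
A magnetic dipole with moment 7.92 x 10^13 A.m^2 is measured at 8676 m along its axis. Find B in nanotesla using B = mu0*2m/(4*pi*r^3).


m = 7.92 x 10^13 = 79200000000000 A.m^2
2m = 158400000000000 A.m^2
r^3 = 8676^3 = 653068339776
B = (4pi*10^-7) * 158400000000000 / (4*pi * 653068339776) * 1e9
= 199051310.531449 / 8206698794129.46 * 1e9
= 24254.7357 nT

24254.7357


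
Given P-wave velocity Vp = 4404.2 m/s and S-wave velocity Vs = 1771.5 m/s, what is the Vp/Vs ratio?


Vp/Vs = 4404.2 / 1771.5
= 2.4861

2.4861


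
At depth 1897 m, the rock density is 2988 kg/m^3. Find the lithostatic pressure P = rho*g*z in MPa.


P = rho * g * z / 1e6
= 2988 * 9.81 * 1897 / 1e6
= 55605395.16 / 1e6
= 55.6054 MPa

55.6054


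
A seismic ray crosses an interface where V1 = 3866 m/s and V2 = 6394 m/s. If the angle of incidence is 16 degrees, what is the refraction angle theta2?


sin(theta1) = sin(16 deg) = 0.275637
sin(theta2) = V2/V1 * sin(theta1) = 6394/3866 * 0.275637 = 0.455878
theta2 = arcsin(0.455878) = 27.1215 degrees

27.1215


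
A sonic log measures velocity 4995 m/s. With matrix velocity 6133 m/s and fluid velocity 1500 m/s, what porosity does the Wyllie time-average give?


1/V - 1/Vm = 1/4995 - 1/6133 = 3.715e-05
1/Vf - 1/Vm = 1/1500 - 1/6133 = 0.00050361
phi = 3.715e-05 / 0.00050361 = 0.0738

0.0738


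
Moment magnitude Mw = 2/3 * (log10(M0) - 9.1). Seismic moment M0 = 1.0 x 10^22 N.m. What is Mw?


log10(M0) = log10(1.0 x 10^22) = 22.0
Mw = 2/3 * (22.0 - 9.1)
= 2/3 * 12.9
= 8.6

8.6


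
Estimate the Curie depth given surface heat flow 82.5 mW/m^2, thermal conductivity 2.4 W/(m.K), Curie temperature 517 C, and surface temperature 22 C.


T_Curie - T_surf = 517 - 22 = 495 C
Convert q to W/m^2: 82.5 mW/m^2 = 0.0825 W/m^2
d = 495 * 2.4 / 0.0825 = 14400.0 m

14400.0


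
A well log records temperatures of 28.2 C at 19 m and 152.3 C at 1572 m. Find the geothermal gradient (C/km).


dT = 152.3 - 28.2 = 124.1 C
dz = 1572 - 19 = 1553 m
gradient = dT/dz * 1000 = 124.1/1553 * 1000 = 79.9099 C/km

79.9099


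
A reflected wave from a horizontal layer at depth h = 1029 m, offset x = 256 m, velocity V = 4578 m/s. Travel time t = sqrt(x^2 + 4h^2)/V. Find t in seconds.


x^2 + 4h^2 = 256^2 + 4*1029^2 = 65536 + 4235364 = 4300900
sqrt(4300900) = 2073.8611
t = 2073.8611 / 4578 = 0.453 s

0.453


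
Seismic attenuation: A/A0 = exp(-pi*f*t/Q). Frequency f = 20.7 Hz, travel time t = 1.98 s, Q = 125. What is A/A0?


pi*f*t/Q = pi*20.7*1.98/125 = 1.030091
A/A0 = exp(-1.030091) = 0.356975

0.356975


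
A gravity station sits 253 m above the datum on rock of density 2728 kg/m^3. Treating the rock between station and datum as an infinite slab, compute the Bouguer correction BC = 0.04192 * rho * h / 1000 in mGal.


BC = 0.04192 * rho * h / 1000
= 0.04192 * 2728 * 253 / 1000
= 28.9325 mGal

28.9325


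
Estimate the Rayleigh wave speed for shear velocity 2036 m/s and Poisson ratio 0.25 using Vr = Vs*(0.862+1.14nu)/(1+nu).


Numerator factor = 0.862 + 1.14*0.25 = 1.147
Denominator = 1 + 0.25 = 1.25
Vr = 2036 * 1.147 / 1.25 = 1868.23 m/s

1868.23


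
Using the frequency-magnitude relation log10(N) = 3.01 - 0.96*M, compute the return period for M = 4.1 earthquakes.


log10(N) = 3.01 - 0.96*4.1 = -0.926
N = 10^-0.926 = 0.118577
T = 1/N = 1/0.118577 = 8.4333 years

8.4333


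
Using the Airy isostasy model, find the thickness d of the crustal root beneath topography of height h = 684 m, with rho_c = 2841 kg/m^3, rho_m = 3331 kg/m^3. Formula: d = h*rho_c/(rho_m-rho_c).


rho_m - rho_c = 3331 - 2841 = 490
d = 684 * 2841 / 490
= 1943244 / 490
= 3965.8 m

3965.8


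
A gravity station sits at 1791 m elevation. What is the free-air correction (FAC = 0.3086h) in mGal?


FAC = 0.3086 * h
= 0.3086 * 1791
= 552.7026 mGal

552.7026


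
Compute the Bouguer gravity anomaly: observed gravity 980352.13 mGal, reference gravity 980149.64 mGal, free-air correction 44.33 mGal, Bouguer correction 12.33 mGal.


BA = g_obs - g_ref + FAC - BC
= 980352.13 - 980149.64 + 44.33 - 12.33
= 234.49 mGal

234.49


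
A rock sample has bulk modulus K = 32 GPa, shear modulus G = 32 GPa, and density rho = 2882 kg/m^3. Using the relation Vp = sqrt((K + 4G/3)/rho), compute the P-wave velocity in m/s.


First compute the effective modulus:
K + 4G/3 = 32e9 + 4*32e9/3 = 74666666666.67 Pa
Then divide by density:
74666666666.67 / 2882 = 25907934.3049 Pa/(kg/m^3)
Take the square root:
Vp = sqrt(25907934.3049) = 5089.98 m/s

5089.98


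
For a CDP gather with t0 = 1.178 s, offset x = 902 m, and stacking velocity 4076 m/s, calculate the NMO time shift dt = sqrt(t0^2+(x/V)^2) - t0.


x/Vnmo = 902/4076 = 0.221295
(x/Vnmo)^2 = 0.048972
t0^2 = 1.387684
sqrt(1.387684 + 0.048972) = 1.198606
dt = 1.198606 - 1.178 = 0.020606

0.020606


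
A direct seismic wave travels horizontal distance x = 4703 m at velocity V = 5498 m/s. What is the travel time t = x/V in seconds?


t = x / V
= 4703 / 5498
= 0.8554 s

0.8554


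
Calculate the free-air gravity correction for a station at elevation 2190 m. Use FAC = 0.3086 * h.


FAC = 0.3086 * h
= 0.3086 * 2190
= 675.834 mGal

675.834


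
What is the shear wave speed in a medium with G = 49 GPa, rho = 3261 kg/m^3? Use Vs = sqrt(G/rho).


Convert G to Pa: G = 49e9 Pa
Compute G/rho = 49e9 / 3261 = 15026065.624
Vs = sqrt(15026065.624) = 3876.35 m/s

3876.35


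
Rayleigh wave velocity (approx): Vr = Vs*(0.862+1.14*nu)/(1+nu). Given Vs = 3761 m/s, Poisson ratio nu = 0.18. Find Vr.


Numerator factor = 0.862 + 1.14*0.18 = 1.0672
Denominator = 1 + 0.18 = 1.18
Vr = 3761 * 1.0672 / 1.18 = 3401.47 m/s

3401.47


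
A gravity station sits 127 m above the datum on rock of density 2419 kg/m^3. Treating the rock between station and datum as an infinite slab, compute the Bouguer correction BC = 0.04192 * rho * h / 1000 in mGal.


BC = 0.04192 * rho * h / 1000
= 0.04192 * 2419 * 127 / 1000
= 12.8784 mGal

12.8784


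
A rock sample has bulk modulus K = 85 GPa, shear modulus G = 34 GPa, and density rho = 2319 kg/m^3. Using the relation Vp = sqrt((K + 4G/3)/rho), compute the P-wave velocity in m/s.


First compute the effective modulus:
K + 4G/3 = 85e9 + 4*34e9/3 = 130333333333.33 Pa
Then divide by density:
130333333333.33 / 2319 = 56202386.086 Pa/(kg/m^3)
Take the square root:
Vp = sqrt(56202386.086) = 7496.83 m/s

7496.83


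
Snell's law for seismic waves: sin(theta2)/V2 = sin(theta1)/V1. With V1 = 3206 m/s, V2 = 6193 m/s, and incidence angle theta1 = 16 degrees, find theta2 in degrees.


sin(theta1) = sin(16 deg) = 0.275637
sin(theta2) = V2/V1 * sin(theta1) = 6193/3206 * 0.275637 = 0.532446
theta2 = arcsin(0.532446) = 32.1709 degrees

32.1709


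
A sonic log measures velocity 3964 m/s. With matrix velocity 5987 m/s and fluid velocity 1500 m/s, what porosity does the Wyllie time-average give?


1/V - 1/Vm = 1/3964 - 1/5987 = 8.524e-05
1/Vf - 1/Vm = 1/1500 - 1/5987 = 0.00049964
phi = 8.524e-05 / 0.00049964 = 0.1706

0.1706


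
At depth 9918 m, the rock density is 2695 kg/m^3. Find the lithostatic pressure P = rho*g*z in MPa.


P = rho * g * z / 1e6
= 2695 * 9.81 * 9918 / 1e6
= 262211588.1 / 1e6
= 262.2116 MPa

262.2116


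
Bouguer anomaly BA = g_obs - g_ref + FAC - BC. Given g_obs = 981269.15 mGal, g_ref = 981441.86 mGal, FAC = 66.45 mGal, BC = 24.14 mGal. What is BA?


BA = g_obs - g_ref + FAC - BC
= 981269.15 - 981441.86 + 66.45 - 24.14
= -130.4 mGal

-130.4


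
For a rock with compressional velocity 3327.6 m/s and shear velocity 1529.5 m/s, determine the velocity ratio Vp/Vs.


Vp/Vs = 3327.6 / 1529.5
= 2.1756

2.1756


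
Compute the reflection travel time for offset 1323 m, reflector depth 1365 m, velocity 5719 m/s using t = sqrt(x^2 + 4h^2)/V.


x^2 + 4h^2 = 1323^2 + 4*1365^2 = 1750329 + 7452900 = 9203229
sqrt(9203229) = 3033.6824
t = 3033.6824 / 5719 = 0.5305 s

0.5305


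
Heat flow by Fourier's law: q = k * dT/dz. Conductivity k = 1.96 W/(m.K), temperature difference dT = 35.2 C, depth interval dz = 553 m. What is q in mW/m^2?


q = k * dT / dz * 1000
= 1.96 * 35.2 / 553 * 1000
= 0.124759 * 1000
= 124.7595 mW/m^2

124.7595


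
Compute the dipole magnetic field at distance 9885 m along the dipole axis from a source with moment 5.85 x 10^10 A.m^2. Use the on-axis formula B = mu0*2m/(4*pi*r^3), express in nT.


m = 5.85 x 10^10 = 58500000000 A.m^2
2m = 117000000000 A.m^2
r^3 = 9885^3 = 965895229125
B = (4pi*10^-7) * 117000000000 / (4*pi * 965895229125) * 1e9
= 147026.536188 / 12137797423826.12 * 1e9
= 12.1131 nT

12.1131


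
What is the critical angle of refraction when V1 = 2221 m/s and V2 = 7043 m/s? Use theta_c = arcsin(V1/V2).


V1/V2 = 2221/7043 = 0.315349
theta_c = arcsin(0.315349) = 18.3819 degrees

18.3819


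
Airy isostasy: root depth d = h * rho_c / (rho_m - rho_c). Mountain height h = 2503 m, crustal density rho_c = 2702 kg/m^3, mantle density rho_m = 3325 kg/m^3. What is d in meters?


rho_m - rho_c = 3325 - 2702 = 623
d = 2503 * 2702 / 623
= 6763106 / 623
= 10855.71 m

10855.71


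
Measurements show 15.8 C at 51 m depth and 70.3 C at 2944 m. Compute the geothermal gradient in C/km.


dT = 70.3 - 15.8 = 54.5 C
dz = 2944 - 51 = 2893 m
gradient = dT/dz * 1000 = 54.5/2893 * 1000 = 18.8386 C/km

18.8386


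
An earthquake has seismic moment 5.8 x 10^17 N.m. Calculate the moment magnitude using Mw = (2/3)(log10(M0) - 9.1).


log10(M0) = log10(5.8 x 10^17) = 17.7634
Mw = 2/3 * (17.7634 - 9.1)
= 2/3 * 8.6634
= 5.78

5.78


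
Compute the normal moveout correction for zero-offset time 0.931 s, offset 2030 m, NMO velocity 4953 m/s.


x/Vnmo = 2030/4953 = 0.409853
(x/Vnmo)^2 = 0.167979
t0^2 = 0.866761
sqrt(0.866761 + 0.167979) = 1.017222
dt = 1.017222 - 0.931 = 0.086222

0.086222


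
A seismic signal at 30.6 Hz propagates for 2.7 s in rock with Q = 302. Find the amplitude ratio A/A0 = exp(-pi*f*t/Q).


pi*f*t/Q = pi*30.6*2.7/302 = 0.859465
A/A0 = exp(-0.859465) = 0.423389

0.423389


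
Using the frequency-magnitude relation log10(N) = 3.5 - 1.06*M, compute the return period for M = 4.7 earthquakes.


log10(N) = 3.5 - 1.06*4.7 = -1.482
N = 10^-1.482 = 0.032961
T = 1/N = 1/0.032961 = 30.3389 years

30.3389


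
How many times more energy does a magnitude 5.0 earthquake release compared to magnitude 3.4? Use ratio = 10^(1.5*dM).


M2 - M1 = 5.0 - 3.4 = 1.6
1.5 * 1.6 = 2.4
ratio = 10^2.4 = 251.19

251.19


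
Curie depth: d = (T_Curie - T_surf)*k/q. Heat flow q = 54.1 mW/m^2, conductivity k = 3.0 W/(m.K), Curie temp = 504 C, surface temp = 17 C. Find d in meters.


T_Curie - T_surf = 504 - 17 = 487 C
Convert q to W/m^2: 54.1 mW/m^2 = 0.0541 W/m^2
d = 487 * 3.0 / 0.0541 = 27005.55 m

27005.55


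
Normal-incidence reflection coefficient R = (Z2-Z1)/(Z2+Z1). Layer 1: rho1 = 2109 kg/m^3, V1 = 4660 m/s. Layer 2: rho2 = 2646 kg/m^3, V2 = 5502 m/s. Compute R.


Z1 = 2109 * 4660 = 9827940
Z2 = 2646 * 5502 = 14558292
R = (14558292 - 9827940) / (14558292 + 9827940) = 4730352 / 24386232 = 0.194

0.194


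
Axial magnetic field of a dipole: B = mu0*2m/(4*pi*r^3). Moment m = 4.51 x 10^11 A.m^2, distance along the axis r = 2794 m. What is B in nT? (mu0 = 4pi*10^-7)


m = 4.51 x 10^11 = 451000000000 A.m^2
2m = 902000000000 A.m^2
r^3 = 2794^3 = 21811182184
B = (4pi*10^-7) * 902000000000 / (4*pi * 21811182184) * 1e9
= 1133486.629415 / 274087398861.45 * 1e9
= 4135.4934 nT

4135.4934


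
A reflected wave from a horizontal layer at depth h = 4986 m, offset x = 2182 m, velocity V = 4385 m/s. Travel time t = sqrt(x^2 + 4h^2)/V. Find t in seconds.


x^2 + 4h^2 = 2182^2 + 4*4986^2 = 4761124 + 99440784 = 104201908
sqrt(104201908) = 10207.9336
t = 10207.9336 / 4385 = 2.3279 s

2.3279


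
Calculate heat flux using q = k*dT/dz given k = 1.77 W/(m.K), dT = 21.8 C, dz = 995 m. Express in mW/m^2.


q = k * dT / dz * 1000
= 1.77 * 21.8 / 995 * 1000
= 0.03878 * 1000
= 38.7799 mW/m^2

38.7799


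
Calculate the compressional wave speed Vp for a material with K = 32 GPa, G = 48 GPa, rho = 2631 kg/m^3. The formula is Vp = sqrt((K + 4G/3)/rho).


First compute the effective modulus:
K + 4G/3 = 32e9 + 4*48e9/3 = 96000000000.0 Pa
Then divide by density:
96000000000.0 / 2631 = 36488027.366 Pa/(kg/m^3)
Take the square root:
Vp = sqrt(36488027.366) = 6040.53 m/s

6040.53


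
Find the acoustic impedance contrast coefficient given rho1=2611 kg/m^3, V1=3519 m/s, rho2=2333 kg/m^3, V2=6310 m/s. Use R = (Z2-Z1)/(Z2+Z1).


Z1 = 2611 * 3519 = 9188109
Z2 = 2333 * 6310 = 14721230
R = (14721230 - 9188109) / (14721230 + 9188109) = 5533121 / 23909339 = 0.2314

0.2314


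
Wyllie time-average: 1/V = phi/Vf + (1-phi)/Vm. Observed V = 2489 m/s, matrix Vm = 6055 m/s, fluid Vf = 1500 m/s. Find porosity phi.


1/V - 1/Vm = 1/2489 - 1/6055 = 0.00023662
1/Vf - 1/Vm = 1/1500 - 1/6055 = 0.00050151
phi = 0.00023662 / 0.00050151 = 0.4718

0.4718


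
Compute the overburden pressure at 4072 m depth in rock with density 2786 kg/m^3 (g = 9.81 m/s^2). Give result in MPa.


P = rho * g * z / 1e6
= 2786 * 9.81 * 4072 / 1e6
= 111290447.52 / 1e6
= 111.2904 MPa

111.2904


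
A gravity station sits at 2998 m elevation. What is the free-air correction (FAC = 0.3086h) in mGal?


FAC = 0.3086 * h
= 0.3086 * 2998
= 925.1828 mGal

925.1828


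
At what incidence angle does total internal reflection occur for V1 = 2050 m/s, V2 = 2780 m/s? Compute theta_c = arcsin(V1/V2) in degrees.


V1/V2 = 2050/2780 = 0.73741
theta_c = arcsin(0.73741) = 47.5113 degrees

47.5113


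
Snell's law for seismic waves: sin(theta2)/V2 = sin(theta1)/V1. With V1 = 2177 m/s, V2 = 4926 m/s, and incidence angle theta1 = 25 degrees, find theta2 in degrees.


sin(theta1) = sin(25 deg) = 0.422618
sin(theta2) = V2/V1 * sin(theta1) = 4926/2177 * 0.422618 = 0.956278
theta2 = arcsin(0.956278) = 72.9948 degrees

72.9948


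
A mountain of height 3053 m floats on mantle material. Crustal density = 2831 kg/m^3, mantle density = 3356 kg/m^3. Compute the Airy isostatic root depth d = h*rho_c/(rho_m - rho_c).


rho_m - rho_c = 3356 - 2831 = 525
d = 3053 * 2831 / 525
= 8643043 / 525
= 16462.94 m

16462.94


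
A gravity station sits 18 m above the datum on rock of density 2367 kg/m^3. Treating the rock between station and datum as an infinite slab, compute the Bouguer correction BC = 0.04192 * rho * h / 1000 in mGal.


BC = 0.04192 * rho * h / 1000
= 0.04192 * 2367 * 18 / 1000
= 1.786 mGal

1.786


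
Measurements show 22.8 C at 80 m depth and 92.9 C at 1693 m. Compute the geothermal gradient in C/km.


dT = 92.9 - 22.8 = 70.1 C
dz = 1693 - 80 = 1613 m
gradient = dT/dz * 1000 = 70.1/1613 * 1000 = 43.4594 C/km

43.4594


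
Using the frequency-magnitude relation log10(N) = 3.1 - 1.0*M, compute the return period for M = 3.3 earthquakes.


log10(N) = 3.1 - 1.0*3.3 = -0.2
N = 10^-0.2 = 0.630957
T = 1/N = 1/0.630957 = 1.5849 years

1.5849


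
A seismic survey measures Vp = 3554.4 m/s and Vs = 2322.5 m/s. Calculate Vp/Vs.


Vp/Vs = 3554.4 / 2322.5
= 1.5304

1.5304


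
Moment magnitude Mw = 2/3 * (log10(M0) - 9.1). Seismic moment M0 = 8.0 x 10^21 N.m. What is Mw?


log10(M0) = log10(8.0 x 10^21) = 21.9031
Mw = 2/3 * (21.9031 - 9.1)
= 2/3 * 12.8031
= 8.54

8.54


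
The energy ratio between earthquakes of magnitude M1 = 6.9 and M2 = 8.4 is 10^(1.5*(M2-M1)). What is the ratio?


M2 - M1 = 8.4 - 6.9 = 1.5
1.5 * 1.5 = 2.25
ratio = 10^2.25 = 177.83

177.83


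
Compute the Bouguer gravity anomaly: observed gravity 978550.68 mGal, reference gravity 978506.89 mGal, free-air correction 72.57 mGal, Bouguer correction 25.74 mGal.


BA = g_obs - g_ref + FAC - BC
= 978550.68 - 978506.89 + 72.57 - 25.74
= 90.62 mGal

90.62


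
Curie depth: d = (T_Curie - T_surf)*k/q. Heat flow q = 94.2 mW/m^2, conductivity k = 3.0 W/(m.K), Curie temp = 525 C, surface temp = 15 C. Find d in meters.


T_Curie - T_surf = 525 - 15 = 510 C
Convert q to W/m^2: 94.2 mW/m^2 = 0.0942 W/m^2
d = 510 * 3.0 / 0.0942 = 16242.04 m

16242.04


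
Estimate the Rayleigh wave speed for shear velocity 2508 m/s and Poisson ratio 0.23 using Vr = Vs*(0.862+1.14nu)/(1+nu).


Numerator factor = 0.862 + 1.14*0.23 = 1.1242
Denominator = 1 + 0.23 = 1.23
Vr = 2508 * 1.1242 / 1.23 = 2292.27 m/s

2292.27


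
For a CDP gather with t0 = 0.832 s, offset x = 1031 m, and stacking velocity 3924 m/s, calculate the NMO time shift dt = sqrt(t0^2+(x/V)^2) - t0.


x/Vnmo = 1031/3924 = 0.262742
(x/Vnmo)^2 = 0.069033
t0^2 = 0.692224
sqrt(0.692224 + 0.069033) = 0.872501
dt = 0.872501 - 0.832 = 0.040501

0.040501


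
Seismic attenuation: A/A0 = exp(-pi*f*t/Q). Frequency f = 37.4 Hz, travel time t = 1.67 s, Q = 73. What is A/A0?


pi*f*t/Q = pi*37.4*1.67/73 = 2.687912
A/A0 = exp(-2.687912) = 0.068023

0.068023


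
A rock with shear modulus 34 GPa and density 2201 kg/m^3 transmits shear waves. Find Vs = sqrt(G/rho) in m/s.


Convert G to Pa: G = 34e9 Pa
Compute G/rho = 34e9 / 2201 = 15447523.8528
Vs = sqrt(15447523.8528) = 3930.33 m/s

3930.33


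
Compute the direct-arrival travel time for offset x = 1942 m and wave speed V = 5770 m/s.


t = x / V
= 1942 / 5770
= 0.3366 s

0.3366


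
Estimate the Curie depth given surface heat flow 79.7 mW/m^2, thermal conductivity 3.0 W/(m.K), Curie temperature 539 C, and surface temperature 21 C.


T_Curie - T_surf = 539 - 21 = 518 C
Convert q to W/m^2: 79.7 mW/m^2 = 0.0797 W/m^2
d = 518 * 3.0 / 0.0797 = 19498.12 m

19498.12


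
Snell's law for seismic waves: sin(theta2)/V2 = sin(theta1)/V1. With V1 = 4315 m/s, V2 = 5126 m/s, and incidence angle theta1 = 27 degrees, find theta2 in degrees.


sin(theta1) = sin(27 deg) = 0.45399
sin(theta2) = V2/V1 * sin(theta1) = 5126/4315 * 0.45399 = 0.539318
theta2 = arcsin(0.539318) = 32.6372 degrees

32.6372


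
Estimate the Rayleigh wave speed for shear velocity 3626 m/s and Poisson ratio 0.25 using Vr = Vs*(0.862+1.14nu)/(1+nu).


Numerator factor = 0.862 + 1.14*0.25 = 1.147
Denominator = 1 + 0.25 = 1.25
Vr = 3626 * 1.147 / 1.25 = 3327.22 m/s

3327.22


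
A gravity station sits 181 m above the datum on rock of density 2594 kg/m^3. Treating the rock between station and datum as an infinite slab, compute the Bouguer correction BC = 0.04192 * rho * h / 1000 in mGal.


BC = 0.04192 * rho * h / 1000
= 0.04192 * 2594 * 181 / 1000
= 19.682 mGal

19.682


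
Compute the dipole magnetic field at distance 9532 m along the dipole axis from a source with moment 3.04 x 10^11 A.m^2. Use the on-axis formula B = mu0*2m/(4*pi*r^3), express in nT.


m = 3.04 x 10^11 = 304000000000 A.m^2
2m = 608000000000 A.m^2
r^3 = 9532^3 = 866068216768
B = (4pi*10^-7) * 608000000000 / (4*pi * 866068216768) * 1e9
= 764035.333353 / 10883334189223.85 * 1e9
= 70.2023 nT

70.2023


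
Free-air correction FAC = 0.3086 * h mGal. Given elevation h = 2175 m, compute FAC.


FAC = 0.3086 * h
= 0.3086 * 2175
= 671.205 mGal

671.205


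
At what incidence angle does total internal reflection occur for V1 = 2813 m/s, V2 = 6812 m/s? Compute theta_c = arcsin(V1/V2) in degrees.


V1/V2 = 2813/6812 = 0.412948
theta_c = arcsin(0.412948) = 24.3901 degrees

24.3901


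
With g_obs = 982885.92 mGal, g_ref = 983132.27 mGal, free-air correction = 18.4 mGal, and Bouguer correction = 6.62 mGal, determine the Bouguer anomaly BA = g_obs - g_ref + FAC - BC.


BA = g_obs - g_ref + FAC - BC
= 982885.92 - 983132.27 + 18.4 - 6.62
= -234.57 mGal

-234.57


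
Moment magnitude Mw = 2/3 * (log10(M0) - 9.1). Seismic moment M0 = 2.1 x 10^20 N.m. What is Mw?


log10(M0) = log10(2.1 x 10^20) = 20.3222
Mw = 2/3 * (20.3222 - 9.1)
= 2/3 * 11.2222
= 7.48

7.48


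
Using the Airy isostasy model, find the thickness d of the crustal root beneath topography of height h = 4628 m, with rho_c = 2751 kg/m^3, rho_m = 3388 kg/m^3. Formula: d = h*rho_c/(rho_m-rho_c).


rho_m - rho_c = 3388 - 2751 = 637
d = 4628 * 2751 / 637
= 12731628 / 637
= 19986.86 m

19986.86


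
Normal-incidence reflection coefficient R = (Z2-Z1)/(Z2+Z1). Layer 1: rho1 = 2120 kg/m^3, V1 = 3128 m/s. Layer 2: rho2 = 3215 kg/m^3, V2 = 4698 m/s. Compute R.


Z1 = 2120 * 3128 = 6631360
Z2 = 3215 * 4698 = 15104070
R = (15104070 - 6631360) / (15104070 + 6631360) = 8472710 / 21735430 = 0.3898

0.3898


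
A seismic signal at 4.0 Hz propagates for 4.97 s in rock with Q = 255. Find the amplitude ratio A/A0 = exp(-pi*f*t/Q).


pi*f*t/Q = pi*4.0*4.97/255 = 0.244921
A/A0 = exp(-0.244921) = 0.782766

0.782766


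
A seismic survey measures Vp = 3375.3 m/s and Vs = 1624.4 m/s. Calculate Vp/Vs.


Vp/Vs = 3375.3 / 1624.4
= 2.0779

2.0779


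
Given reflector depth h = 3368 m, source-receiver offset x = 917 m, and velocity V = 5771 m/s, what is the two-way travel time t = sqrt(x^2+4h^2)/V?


x^2 + 4h^2 = 917^2 + 4*3368^2 = 840889 + 45373696 = 46214585
sqrt(46214585) = 6798.131
t = 6798.131 / 5771 = 1.178 s

1.178


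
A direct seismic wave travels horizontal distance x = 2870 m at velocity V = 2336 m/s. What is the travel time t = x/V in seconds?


t = x / V
= 2870 / 2336
= 1.2286 s

1.2286


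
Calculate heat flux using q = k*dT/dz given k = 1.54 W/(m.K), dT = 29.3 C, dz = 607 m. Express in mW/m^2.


q = k * dT / dz * 1000
= 1.54 * 29.3 / 607 * 1000
= 0.074336 * 1000
= 74.3361 mW/m^2

74.3361


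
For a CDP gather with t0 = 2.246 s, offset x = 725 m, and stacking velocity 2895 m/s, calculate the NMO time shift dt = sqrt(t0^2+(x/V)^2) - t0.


x/Vnmo = 725/2895 = 0.250432
(x/Vnmo)^2 = 0.062716
t0^2 = 5.044516
sqrt(5.044516 + 0.062716) = 2.259919
dt = 2.259919 - 2.246 = 0.013919

0.013919


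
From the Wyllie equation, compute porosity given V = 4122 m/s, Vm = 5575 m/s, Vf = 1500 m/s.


1/V - 1/Vm = 1/4122 - 1/5575 = 6.323e-05
1/Vf - 1/Vm = 1/1500 - 1/5575 = 0.00048729
phi = 6.323e-05 / 0.00048729 = 0.1298

0.1298


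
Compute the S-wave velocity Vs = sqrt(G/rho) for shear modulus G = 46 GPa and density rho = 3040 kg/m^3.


Convert G to Pa: G = 46e9 Pa
Compute G/rho = 46e9 / 3040 = 15131578.9474
Vs = sqrt(15131578.9474) = 3889.93 m/s

3889.93


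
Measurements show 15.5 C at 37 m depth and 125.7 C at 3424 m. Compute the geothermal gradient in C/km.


dT = 125.7 - 15.5 = 110.2 C
dz = 3424 - 37 = 3387 m
gradient = dT/dz * 1000 = 110.2/3387 * 1000 = 32.5362 C/km

32.5362


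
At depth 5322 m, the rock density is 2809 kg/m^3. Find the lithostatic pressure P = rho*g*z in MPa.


P = rho * g * z / 1e6
= 2809 * 9.81 * 5322 / 1e6
= 146654575.38 / 1e6
= 146.6546 MPa

146.6546


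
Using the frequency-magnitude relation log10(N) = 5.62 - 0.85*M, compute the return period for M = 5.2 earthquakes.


log10(N) = 5.62 - 0.85*5.2 = 1.2
N = 10^1.2 = 15.848932
T = 1/N = 1/15.848932 = 0.0631 years

0.0631


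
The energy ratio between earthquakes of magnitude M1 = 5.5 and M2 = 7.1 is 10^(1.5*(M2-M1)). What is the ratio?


M2 - M1 = 7.1 - 5.5 = 1.6
1.5 * 1.6 = 2.4
ratio = 10^2.4 = 251.19

251.19


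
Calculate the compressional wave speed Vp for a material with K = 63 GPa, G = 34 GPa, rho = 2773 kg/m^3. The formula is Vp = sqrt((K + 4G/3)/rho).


First compute the effective modulus:
K + 4G/3 = 63e9 + 4*34e9/3 = 108333333333.33 Pa
Then divide by density:
108333333333.33 / 2773 = 39067195.5764 Pa/(kg/m^3)
Take the square root:
Vp = sqrt(39067195.5764) = 6250.38 m/s

6250.38


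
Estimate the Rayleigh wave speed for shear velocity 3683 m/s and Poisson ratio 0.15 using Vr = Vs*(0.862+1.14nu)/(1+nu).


Numerator factor = 0.862 + 1.14*0.15 = 1.033
Denominator = 1 + 0.15 = 1.15
Vr = 3683 * 1.033 / 1.15 = 3308.29 m/s

3308.29


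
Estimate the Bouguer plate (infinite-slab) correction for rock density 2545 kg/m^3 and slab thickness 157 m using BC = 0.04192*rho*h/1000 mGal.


BC = 0.04192 * rho * h / 1000
= 0.04192 * 2545 * 157 / 1000
= 16.7498 mGal

16.7498


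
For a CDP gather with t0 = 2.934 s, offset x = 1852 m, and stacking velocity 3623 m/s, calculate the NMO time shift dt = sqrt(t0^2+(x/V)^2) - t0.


x/Vnmo = 1852/3623 = 0.511179
(x/Vnmo)^2 = 0.261304
t0^2 = 8.608356
sqrt(8.608356 + 0.261304) = 2.978197
dt = 2.978197 - 2.934 = 0.044197

0.044197


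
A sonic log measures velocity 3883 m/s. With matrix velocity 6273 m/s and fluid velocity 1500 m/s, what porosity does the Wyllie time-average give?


1/V - 1/Vm = 1/3883 - 1/6273 = 9.812e-05
1/Vf - 1/Vm = 1/1500 - 1/6273 = 0.00050725
phi = 9.812e-05 / 0.00050725 = 0.1934

0.1934


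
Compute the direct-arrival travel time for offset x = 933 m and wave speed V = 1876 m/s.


t = x / V
= 933 / 1876
= 0.4973 s

0.4973


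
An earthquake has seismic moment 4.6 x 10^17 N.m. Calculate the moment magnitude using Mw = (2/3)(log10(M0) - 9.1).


log10(M0) = log10(4.6 x 10^17) = 17.6628
Mw = 2/3 * (17.6628 - 9.1)
= 2/3 * 8.5628
= 5.71

5.71


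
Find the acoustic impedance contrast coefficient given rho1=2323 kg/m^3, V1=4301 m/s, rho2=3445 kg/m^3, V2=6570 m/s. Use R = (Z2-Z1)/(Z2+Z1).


Z1 = 2323 * 4301 = 9991223
Z2 = 3445 * 6570 = 22633650
R = (22633650 - 9991223) / (22633650 + 9991223) = 12642427 / 32624873 = 0.3875

0.3875


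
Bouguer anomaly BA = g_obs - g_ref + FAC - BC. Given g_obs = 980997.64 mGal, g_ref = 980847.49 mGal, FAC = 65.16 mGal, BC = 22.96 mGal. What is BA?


BA = g_obs - g_ref + FAC - BC
= 980997.64 - 980847.49 + 65.16 - 22.96
= 192.35 mGal

192.35


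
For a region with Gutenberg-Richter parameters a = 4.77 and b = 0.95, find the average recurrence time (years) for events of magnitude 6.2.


log10(N) = 4.77 - 0.95*6.2 = -1.12
N = 10^-1.12 = 0.075858
T = 1/N = 1/0.075858 = 13.1826 years

13.1826


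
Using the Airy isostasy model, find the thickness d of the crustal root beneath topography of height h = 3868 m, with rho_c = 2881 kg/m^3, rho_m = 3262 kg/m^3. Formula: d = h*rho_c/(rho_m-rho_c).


rho_m - rho_c = 3262 - 2881 = 381
d = 3868 * 2881 / 381
= 11143708 / 381
= 29248.58 m

29248.58


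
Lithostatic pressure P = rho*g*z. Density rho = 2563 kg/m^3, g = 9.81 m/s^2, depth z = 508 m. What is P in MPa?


P = rho * g * z / 1e6
= 2563 * 9.81 * 508 / 1e6
= 12772659.24 / 1e6
= 12.7727 MPa

12.7727


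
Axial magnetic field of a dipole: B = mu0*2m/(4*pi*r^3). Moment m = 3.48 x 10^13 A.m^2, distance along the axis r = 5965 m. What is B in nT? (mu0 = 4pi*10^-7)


m = 3.48 x 10^13 = 34800000000000 A.m^2
2m = 69600000000000 A.m^2
r^3 = 5965^3 = 212242007125
B = (4pi*10^-7) * 69600000000000 / (4*pi * 212242007125) * 1e9
= 87461939.47594 / 2667111721468.21 * 1e9
= 32792.7543 nT

32792.7543


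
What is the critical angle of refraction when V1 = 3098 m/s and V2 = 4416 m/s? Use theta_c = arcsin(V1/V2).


V1/V2 = 3098/4416 = 0.70154
theta_c = arcsin(0.70154) = 44.5507 degrees

44.5507


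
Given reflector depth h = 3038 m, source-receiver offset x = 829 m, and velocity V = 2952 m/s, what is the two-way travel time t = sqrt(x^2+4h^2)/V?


x^2 + 4h^2 = 829^2 + 4*3038^2 = 687241 + 36917776 = 37605017
sqrt(37605017) = 6132.293
t = 6132.293 / 2952 = 2.0773 s

2.0773


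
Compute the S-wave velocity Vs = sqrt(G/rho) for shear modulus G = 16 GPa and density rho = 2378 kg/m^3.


Convert G to Pa: G = 16e9 Pa
Compute G/rho = 16e9 / 2378 = 6728343.1455
Vs = sqrt(6728343.1455) = 2593.9 m/s

2593.9


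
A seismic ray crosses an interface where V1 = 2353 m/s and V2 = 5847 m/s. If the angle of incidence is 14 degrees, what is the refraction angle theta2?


sin(theta1) = sin(14 deg) = 0.241922
sin(theta2) = V2/V1 * sin(theta1) = 5847/2353 * 0.241922 = 0.601155
theta2 = arcsin(0.601155) = 36.9527 degrees

36.9527


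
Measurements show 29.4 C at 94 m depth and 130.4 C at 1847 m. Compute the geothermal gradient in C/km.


dT = 130.4 - 29.4 = 101.0 C
dz = 1847 - 94 = 1753 m
gradient = dT/dz * 1000 = 101.0/1753 * 1000 = 57.6155 C/km

57.6155


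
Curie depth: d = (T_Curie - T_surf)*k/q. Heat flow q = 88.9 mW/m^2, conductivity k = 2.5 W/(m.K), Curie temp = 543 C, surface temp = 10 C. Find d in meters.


T_Curie - T_surf = 543 - 10 = 533 C
Convert q to W/m^2: 88.9 mW/m^2 = 0.0889 W/m^2
d = 533 * 2.5 / 0.0889 = 14988.75 m

14988.75
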